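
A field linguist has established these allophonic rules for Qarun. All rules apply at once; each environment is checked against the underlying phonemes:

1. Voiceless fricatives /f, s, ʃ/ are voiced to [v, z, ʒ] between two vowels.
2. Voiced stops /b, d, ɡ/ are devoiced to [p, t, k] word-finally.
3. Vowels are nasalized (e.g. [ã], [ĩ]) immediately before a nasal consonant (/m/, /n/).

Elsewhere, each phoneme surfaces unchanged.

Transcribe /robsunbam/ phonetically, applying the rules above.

[robsũnbãm]

/r/ — not in any rule's target class → [r].
/o/ (between /r/ and /b/): rule 3 targets it, but not before a nasal consonant → unchanged [o].
/b/ (between /o/ and /s/) fails the environment for rule 2, so it stays [b].
/s/ (between /b/ and /u/) is in the target of rule 1 but the environment (between two vowels) is not met → [s].
/u/ (between /s/ and /n/) occurs before a nasal consonant → [ũ] by rule 3.
/n/ (between /u/ and /b/): no rule targets it → [n].
/b/ (between /n/ and /a/) fails the environment for rule 2, so it stays [b].
/a/ — between /b/ and /m/, before a nasal consonant — surfaces as [ã] (rule 3).
/m/ (word-final) is unaffected → [m].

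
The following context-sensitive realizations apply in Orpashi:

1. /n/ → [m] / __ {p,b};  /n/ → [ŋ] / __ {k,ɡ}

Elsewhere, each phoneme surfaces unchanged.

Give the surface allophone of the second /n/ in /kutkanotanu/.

[n]

/n/ (between /a/ and /u/) is in the target of rule 1 but the environment (before a labial or velar stop) is not met → [n].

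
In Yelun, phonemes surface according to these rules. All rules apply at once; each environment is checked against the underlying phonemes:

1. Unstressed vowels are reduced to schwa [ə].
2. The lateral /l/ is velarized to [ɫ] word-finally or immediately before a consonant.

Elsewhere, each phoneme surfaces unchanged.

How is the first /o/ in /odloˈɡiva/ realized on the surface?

/o/ — word-initial, in an unstressed syllable — surfaces as [ə] (rule 1).

[ə]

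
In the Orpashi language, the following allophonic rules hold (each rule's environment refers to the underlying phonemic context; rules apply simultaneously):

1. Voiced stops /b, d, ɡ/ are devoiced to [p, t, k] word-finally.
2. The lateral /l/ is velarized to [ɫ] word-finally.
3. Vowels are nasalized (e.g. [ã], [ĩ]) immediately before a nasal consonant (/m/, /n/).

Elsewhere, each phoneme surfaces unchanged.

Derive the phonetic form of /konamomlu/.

[kõnãmõmlu]

/k/ — not in any rule's target class → [k].
/o/ meets the environment for rule 3 (before a nasal consonant) → [õ].
/n/ stays [n].
/a/ meets the environment for rule 3 (before a nasal consonant) → [ã].
/m/ — not in any rule's target class → [m].
/o/ (between /m/ and /m/): before a nasal consonant, so rule 3 applies → [õ].
/m/ (between /o/ and /l/) is unaffected → [m].
/l/ — between /m/ and /u/; rule 2 does not apply here → [l].
/u/ (word-final) fails the environment for rule 3, so it stays [u].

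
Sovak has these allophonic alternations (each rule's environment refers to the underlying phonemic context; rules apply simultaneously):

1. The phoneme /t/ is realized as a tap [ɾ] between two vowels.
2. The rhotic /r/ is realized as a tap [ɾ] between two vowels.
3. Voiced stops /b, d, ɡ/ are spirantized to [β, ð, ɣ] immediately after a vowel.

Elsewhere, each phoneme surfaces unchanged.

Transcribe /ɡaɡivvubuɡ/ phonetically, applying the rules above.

/ɡ/ (word-initial): rule 3 targets it, but not immediately after a vowel → unchanged [ɡ].
/a/ stays [a].
/ɡ/ (between /a/ and /i/): immediately after a vowel, so rule 3 applies → [ɣ].
/i/ (between /ɡ/ and /v/): no rule targets it → [i].
/v/ (between /i/ and /v/): no rule targets it → [v].
/v/ — not in any rule's target class → [v].
/u/ (between /v/ and /b/) is unaffected → [u].
Rule 3 applies to /b/ (between /u/ and /u/: immediately after a vowel) → [β].
/u/ — not in any rule's target class → [u].
/ɡ/ (word-final): immediately after a vowel, so rule 3 applies → [ɣ].

[ɡaɣivvuβuɣ]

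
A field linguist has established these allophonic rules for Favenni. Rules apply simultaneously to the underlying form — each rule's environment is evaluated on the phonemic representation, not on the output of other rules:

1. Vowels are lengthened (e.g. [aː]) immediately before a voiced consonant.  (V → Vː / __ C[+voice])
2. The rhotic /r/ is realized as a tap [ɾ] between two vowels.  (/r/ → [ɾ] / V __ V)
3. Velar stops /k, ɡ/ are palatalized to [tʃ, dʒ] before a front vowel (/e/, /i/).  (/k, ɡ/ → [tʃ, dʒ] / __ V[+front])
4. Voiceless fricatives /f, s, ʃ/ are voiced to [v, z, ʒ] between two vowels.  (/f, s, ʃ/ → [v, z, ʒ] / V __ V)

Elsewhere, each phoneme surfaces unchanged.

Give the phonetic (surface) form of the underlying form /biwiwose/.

[biːwiːwoze]

/b/ (word-initial): no rule targets it → [b].
/i/ — between /b/ and /w/, before a voiced consonant — surfaces as [iː] (rule 1).
/w/ (between /i/ and /i/) is unaffected → [w].
/i/ meets the environment for rule 1 (before a voiced consonant) → [iː].
/w/ stays [w].
/o/ (between /w/ and /s/): rule 1 targets it, but not before a voiced consonant → unchanged [o].
/s/ — between /o/ and /e/, between two vowels — surfaces as [z] (rule 4).
/e/ (word-final) is in the target of rule 1 but the environment (before a voiced consonant) is not met → [e].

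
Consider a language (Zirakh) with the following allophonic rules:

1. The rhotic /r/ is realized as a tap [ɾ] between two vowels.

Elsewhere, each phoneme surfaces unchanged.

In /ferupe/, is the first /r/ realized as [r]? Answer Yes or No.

/r/ (between /e/ and /u/) occurs between two vowels → [ɾ] by rule 1.
The actual realization is [ɾ], not [r].

No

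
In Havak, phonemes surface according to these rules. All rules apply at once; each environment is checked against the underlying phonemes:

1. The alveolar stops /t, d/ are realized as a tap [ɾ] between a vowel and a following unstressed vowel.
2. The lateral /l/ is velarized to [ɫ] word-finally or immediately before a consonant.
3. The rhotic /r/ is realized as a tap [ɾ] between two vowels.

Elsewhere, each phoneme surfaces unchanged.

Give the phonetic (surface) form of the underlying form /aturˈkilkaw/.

[aɾurˈkiɫkaw]

/t/ — between /a/ and /u/, between a vowel and a following unstressed vowel — surfaces as [ɾ] (rule 1).
/r/ (between /u/ and /k/) is in the target of rule 3 but the environment (between two vowels) is not met → [r].
/l/ (between /i/ and /k/): word-finally or immediately before a consonant, so rule 2 applies → [ɫ].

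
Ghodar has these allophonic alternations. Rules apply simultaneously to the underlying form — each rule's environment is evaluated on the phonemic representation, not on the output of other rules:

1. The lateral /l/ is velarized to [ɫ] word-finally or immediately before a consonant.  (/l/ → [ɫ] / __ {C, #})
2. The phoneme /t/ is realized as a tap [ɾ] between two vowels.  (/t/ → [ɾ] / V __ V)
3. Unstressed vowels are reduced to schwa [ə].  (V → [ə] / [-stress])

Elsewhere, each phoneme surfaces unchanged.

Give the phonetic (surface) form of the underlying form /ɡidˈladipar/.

/ɡ/ stays [ɡ].
/i/ meets the environment for rule 3 (in an unstressed syllable) → [ə].
/d/ (between /i/ and /l/): no rule targets it → [d].
/l/ — between /d/ and /a/; rule 1 does not apply here → [l].
/a/ (between /l/ and /d/) is in the target of rule 3 but the environment (in an unstressed syllable) is not met → [a].
/d/ (between /a/ and /i/): no rule targets it → [d].
/i/ meets the environment for rule 3 (in an unstressed syllable) → [ə].
/p/ (between /i/ and /a/): no rule targets it → [p].
/a/ (between /p/ and /r/): in an unstressed syllable, so rule 3 applies → [ə].
/r/ stays [r].

[ɡədˈladəpər]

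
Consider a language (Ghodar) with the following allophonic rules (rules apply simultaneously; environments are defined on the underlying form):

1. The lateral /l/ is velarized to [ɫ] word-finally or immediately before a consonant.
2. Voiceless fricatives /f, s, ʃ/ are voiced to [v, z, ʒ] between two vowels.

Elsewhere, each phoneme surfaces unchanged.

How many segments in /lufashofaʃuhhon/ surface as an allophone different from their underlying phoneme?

3

Segments that undergo a rule: /f/ → [v] (rule 2); /f/ → [v] (rule 2); /ʃ/ → [ʒ] (rule 2).
All other segments surface unchanged.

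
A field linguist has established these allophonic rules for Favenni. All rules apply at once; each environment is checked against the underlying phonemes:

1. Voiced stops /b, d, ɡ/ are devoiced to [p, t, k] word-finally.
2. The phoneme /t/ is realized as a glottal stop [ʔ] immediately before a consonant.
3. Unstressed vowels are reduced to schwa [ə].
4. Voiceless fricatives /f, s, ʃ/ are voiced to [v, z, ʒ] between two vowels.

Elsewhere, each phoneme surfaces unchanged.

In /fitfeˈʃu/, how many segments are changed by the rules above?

Segments that undergo a rule: /i/ → [ə] (rule 3); /t/ → [ʔ] (rule 2); /e/ → [ə] (rule 3); /ʃ/ → [ʒ] (rule 4).
All other segments surface unchanged.

4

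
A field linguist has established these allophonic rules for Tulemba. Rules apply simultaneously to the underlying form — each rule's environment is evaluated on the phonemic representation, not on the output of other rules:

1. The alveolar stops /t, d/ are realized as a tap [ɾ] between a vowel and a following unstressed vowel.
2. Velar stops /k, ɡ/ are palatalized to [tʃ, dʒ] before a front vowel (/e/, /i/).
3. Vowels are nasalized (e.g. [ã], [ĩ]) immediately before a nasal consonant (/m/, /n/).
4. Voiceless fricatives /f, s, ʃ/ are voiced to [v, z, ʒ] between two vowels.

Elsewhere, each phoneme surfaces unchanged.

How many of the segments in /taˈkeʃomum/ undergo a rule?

Segments that undergo a rule: /k/ → [tʃ] (rule 2); /ʃ/ → [ʒ] (rule 4); /o/ → [õ] (rule 3); /u/ → [ũ] (rule 3).
All other segments surface unchanged.

4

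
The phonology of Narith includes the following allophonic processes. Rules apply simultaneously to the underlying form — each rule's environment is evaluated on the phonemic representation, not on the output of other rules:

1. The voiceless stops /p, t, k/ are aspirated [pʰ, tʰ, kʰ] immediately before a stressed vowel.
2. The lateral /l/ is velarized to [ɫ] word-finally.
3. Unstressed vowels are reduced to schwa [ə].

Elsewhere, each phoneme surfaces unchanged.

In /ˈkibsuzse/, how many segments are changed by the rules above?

Segments that undergo a rule: /k/ → [kʰ] (rule 1); /u/ → [ə] (rule 3); /e/ → [ə] (rule 3).
All other segments surface unchanged.

3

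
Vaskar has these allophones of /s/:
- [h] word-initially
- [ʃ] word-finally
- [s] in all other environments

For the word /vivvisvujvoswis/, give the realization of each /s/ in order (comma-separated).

[s], [s], [ʃ]

Occurrence 1 (position 6): no conditioning environment matches → elsewhere allophone [s].
Occurrence 2 (position 12): no conditioning environment matches → elsewhere allophone [s].
Occurrence 3 (position 15): word-finally → [ʃ].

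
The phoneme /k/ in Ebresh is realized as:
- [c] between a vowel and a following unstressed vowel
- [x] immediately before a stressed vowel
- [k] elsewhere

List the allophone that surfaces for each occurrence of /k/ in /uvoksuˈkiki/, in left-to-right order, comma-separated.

[k], [x], [c]

Occurrence 1 (position 4): no conditioning environment matches → elsewhere allophone [k].
Occurrence 2 (position 7): immediately before a stressed vowel → [x].
Occurrence 3 (position 9): between a vowel and a following unstressed vowel → [c].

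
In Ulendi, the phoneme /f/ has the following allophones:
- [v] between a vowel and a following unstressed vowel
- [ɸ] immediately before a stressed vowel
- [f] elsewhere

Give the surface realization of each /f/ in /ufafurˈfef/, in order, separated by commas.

Occurrence 1 (position 2): between a vowel and a following unstressed vowel → [v].
Occurrence 2 (position 4): between a vowel and a following unstressed vowel → [v].
Occurrence 3 (position 7): immediately before a stressed vowel → [ɸ].
Occurrence 4 (position 9): no conditioning environment matches → elsewhere allophone [f].

[v], [v], [ɸ], [f]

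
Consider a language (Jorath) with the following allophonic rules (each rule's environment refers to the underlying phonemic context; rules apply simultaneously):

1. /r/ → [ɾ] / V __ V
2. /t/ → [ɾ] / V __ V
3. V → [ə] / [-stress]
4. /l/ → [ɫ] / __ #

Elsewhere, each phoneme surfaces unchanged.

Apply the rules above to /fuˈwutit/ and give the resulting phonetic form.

[fəˈwuɾət]

/f/ — not in any rule's target class → [f].
/u/ — between /f/ and /w/, in an unstressed syllable — surfaces as [ə] (rule 3).
/w/ — not in any rule's target class → [w].
/u/ (between /w/ and /t/) fails the environment for rule 3, so it stays [u].
/t/ — between /u/ and /i/, between two vowels — surfaces as [ɾ] (rule 2).
/i/ — between /t/ and /t/, in an unstressed syllable — surfaces as [ə] (rule 3).
/t/ (word-final) fails the environment for rule 2, so it stays [t].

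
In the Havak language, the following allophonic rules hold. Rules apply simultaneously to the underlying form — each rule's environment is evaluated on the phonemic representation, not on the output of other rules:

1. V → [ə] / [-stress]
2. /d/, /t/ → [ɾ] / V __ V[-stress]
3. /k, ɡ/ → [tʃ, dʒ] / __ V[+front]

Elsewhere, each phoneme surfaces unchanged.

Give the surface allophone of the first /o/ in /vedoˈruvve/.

[ə]

/o/ (between /d/ and /r/): in an unstressed syllable, so rule 1 applies → [ə].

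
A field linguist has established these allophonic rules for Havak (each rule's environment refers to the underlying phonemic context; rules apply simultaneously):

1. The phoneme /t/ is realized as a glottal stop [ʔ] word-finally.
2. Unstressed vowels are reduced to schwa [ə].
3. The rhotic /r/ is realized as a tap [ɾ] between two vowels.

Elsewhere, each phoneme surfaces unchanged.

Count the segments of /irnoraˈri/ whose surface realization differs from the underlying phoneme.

Segments that undergo a rule: /i/ → [ə] (rule 2); /o/ → [ə] (rule 2); /r/ → [ɾ] (rule 3); /a/ → [ə] (rule 2); /r/ → [ɾ] (rule 3).
All other segments surface unchanged.

5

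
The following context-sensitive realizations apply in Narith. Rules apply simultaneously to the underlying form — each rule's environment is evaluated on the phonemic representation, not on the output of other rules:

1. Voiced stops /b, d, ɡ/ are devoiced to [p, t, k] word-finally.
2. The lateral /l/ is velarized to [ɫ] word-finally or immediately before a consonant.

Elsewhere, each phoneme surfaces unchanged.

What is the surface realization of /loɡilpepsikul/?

[loɡiɫpepsikuɫ]

/l/ — word-initial; rule 2 does not apply here → [l].
/o/ (between /l/ and /ɡ/): no rule targets it → [o].
/ɡ/ (between /o/ and /i/) is in the target of rule 1 but the environment (word-finally) is not met → [ɡ].
/i/ stays [i].
/l/ — between /i/ and /p/, word-finally or immediately before a consonant — surfaces as [ɫ] (rule 2).
/p/ (between /l/ and /e/) is unaffected → [p].
/e/ — not in any rule's target class → [e].
/p/ (between /e/ and /s/): no rule targets it → [p].
/s/ stays [s].
/i/ — not in any rule's target class → [i].
/k/ — not in any rule's target class → [k].
/u/ stays [u].
Rule 2 applies to /l/ (word-final: word-finally or immediately before a consonant) → [ɫ].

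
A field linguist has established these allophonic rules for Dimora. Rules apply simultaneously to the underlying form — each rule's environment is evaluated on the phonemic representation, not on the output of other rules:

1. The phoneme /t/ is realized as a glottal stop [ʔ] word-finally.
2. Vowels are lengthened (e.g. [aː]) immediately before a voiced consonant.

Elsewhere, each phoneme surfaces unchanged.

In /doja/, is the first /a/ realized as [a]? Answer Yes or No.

/a/ (word-final): rule 2 targets it, but not before a voiced consonant → unchanged [a].
The actual realization is [a], which matches [a].

Yes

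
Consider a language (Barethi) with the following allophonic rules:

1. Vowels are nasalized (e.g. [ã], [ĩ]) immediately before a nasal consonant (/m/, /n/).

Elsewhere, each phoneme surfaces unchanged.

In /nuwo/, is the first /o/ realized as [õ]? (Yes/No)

/o/ (word-final) fails the environment for rule 1, so it stays [o].
The actual realization is [o], not [õ].

No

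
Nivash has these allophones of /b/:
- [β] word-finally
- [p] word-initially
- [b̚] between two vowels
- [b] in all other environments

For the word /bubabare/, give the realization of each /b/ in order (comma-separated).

Occurrence 1 (position 1): word-initially → [p].
Occurrence 2 (position 3): between two vowels → [b̚].
Occurrence 3 (position 5): between two vowels → [b̚].

[p], [b̚], [b̚]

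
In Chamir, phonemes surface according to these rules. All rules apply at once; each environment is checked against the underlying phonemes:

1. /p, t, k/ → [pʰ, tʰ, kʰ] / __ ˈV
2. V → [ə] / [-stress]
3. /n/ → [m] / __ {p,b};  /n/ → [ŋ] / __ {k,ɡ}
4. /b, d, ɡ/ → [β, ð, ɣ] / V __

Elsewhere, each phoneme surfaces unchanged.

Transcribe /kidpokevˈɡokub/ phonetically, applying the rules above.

[kəðpəkəvˈɡokəβ]

/k/ — word-initial; rule 1 does not apply here → [k].
/i/ — between /k/ and /d/, in an unstressed syllable — surfaces as [ə] (rule 2).
Rule 4 applies to /d/ (between /i/ and /p/: immediately after a vowel) → [ð].
/p/ (between /d/ and /o/): rule 1 targets it, but not immediately before a stressed vowel → unchanged [p].
/o/ meets the environment for rule 2 (in an unstressed syllable) → [ə].
/k/ (between /o/ and /e/) is in the target of rule 1 but the environment (immediately before a stressed vowel) is not met → [k].
/e/ meets the environment for rule 2 (in an unstressed syllable) → [ə].
/v/ stays [v].
/ɡ/ (between /v/ and /o/) fails the environment for rule 4, so it stays [ɡ].
/o/ (between /ɡ/ and /k/) is in the target of rule 2 but the environment (in an unstressed syllable) is not met → [o].
/k/ — between /o/ and /u/; rule 1 does not apply here → [k].
Rule 2 applies to /u/ (between /k/ and /b/: in an unstressed syllable) → [ə].
/b/ (word-final) occurs immediately after a vowel → [β] by rule 4.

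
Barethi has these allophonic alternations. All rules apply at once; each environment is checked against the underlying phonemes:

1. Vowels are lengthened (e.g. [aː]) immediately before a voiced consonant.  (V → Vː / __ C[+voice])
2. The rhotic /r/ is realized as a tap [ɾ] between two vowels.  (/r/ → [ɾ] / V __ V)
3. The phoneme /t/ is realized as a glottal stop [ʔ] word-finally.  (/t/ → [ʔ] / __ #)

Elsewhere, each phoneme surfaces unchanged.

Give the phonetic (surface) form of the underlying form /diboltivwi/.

/i/ (between /d/ and /b/): before a voiced consonant, so rule 1 applies → [iː].
/o/ (between /b/ and /l/) occurs before a voiced consonant → [oː] by rule 1.
/t/ (between /l/ and /i/) is in the target of rule 3 but the environment (word-finally) is not met → [t].
/i/ meets the environment for rule 1 (before a voiced consonant) → [iː].
/i/ (word-final) fails the environment for rule 1, so it stays [i].

[diːboːltiːvwi]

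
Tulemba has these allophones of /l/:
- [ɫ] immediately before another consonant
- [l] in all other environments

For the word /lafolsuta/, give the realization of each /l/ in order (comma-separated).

Occurrence 1 (position 1): no conditioning environment matches → elsewhere allophone [l].
Occurrence 2 (position 5): immediately before another consonant → [ɫ].

[l], [ɫ]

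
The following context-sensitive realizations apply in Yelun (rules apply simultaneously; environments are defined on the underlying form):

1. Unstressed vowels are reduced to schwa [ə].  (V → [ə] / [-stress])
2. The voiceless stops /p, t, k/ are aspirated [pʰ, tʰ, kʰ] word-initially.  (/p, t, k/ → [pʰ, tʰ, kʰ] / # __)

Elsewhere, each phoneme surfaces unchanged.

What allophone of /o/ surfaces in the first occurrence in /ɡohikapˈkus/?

[ə]

/o/ (between /ɡ/ and /h/): in an unstressed syllable, so rule 1 applies → [ə].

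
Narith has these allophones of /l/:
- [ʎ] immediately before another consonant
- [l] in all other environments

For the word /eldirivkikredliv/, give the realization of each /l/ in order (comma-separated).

[ʎ], [l]

Occurrence 1 (position 2): immediately before another consonant → [ʎ].
Occurrence 2 (position 14): no conditioning environment matches → elsewhere allophone [l].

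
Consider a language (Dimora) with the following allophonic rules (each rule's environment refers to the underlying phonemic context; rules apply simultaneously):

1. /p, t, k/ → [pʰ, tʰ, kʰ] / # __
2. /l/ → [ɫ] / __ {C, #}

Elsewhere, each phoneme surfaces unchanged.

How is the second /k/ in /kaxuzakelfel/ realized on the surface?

/k/ (between /a/ and /e/) is in the target of rule 1 but the environment (word-initially) is not met → [k].

[k]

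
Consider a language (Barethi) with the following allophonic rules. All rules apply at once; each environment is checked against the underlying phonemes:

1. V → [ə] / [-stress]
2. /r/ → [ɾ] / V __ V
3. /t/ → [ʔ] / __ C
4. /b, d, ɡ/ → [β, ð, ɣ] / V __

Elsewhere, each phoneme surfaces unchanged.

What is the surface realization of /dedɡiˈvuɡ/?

[dəðɡəˈvuɣ]

/d/ (word-initial): rule 4 targets it, but not immediately after a vowel → unchanged [d].
Rule 1 applies to /e/ (between /d/ and /d/: in an unstressed syllable) → [ə].
Rule 4 applies to /d/ (between /e/ and /ɡ/: immediately after a vowel) → [ð].
/ɡ/ — between /d/ and /i/; rule 4 does not apply here → [ɡ].
/i/ (between /ɡ/ and /v/) occurs in an unstressed syllable → [ə] by rule 1.
/v/ (between /i/ and /u/): no rule targets it → [v].
/u/ (between /v/ and /ɡ/) fails the environment for rule 1, so it stays [u].
/ɡ/ (word-final): immediately after a vowel, so rule 4 applies → [ɣ].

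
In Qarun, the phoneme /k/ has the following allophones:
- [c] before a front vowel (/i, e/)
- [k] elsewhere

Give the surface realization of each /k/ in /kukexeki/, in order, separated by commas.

[k], [c], [c]

Occurrence 1 (position 1): no conditioning environment matches → elsewhere allophone [k].
Occurrence 2 (position 3): before a front vowel → [c].
Occurrence 3 (position 7): before a front vowel → [c].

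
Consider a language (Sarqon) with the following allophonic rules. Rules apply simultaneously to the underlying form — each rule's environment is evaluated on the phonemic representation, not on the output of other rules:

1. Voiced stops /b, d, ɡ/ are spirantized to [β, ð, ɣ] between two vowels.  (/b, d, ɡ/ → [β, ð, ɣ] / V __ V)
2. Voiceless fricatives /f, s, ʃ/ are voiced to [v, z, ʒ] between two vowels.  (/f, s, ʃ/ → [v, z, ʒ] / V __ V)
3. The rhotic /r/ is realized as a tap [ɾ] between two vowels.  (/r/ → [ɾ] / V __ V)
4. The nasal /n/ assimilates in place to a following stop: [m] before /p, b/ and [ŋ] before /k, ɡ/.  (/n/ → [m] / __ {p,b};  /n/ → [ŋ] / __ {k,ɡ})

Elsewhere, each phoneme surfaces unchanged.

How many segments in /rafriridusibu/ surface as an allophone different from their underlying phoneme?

4

Segments that undergo a rule: /r/ → [ɾ] (rule 3); /d/ → [ð] (rule 1); /s/ → [z] (rule 2); /b/ → [β] (rule 1).
All other segments surface unchanged.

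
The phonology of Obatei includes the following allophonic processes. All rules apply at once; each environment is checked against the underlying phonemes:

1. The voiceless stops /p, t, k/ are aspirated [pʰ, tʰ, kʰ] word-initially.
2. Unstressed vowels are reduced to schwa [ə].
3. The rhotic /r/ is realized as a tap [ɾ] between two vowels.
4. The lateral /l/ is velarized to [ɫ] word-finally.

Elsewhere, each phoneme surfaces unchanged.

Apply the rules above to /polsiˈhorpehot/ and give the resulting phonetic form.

[pʰəlsəˈhorpəhət]

Rule 1 applies to /p/ (word-initial: word-initially) → [pʰ].
/o/ — between /p/ and /l/, in an unstressed syllable — surfaces as [ə] (rule 2).
/l/ (between /o/ and /s/) is in the target of rule 4 but the environment (word-finally) is not met → [l].
/s/ stays [s].
/i/ — between /s/ and /h/, in an unstressed syllable — surfaces as [ə] (rule 2).
/h/ (between /i/ and /o/): no rule targets it → [h].
/o/ (between /h/ and /r/) is in the target of rule 2 but the environment (in an unstressed syllable) is not met → [o].
/r/ (between /o/ and /p/) fails the environment for rule 3, so it stays [r].
/p/ — between /r/ and /e/; rule 1 does not apply here → [p].
/e/ meets the environment for rule 2 (in an unstressed syllable) → [ə].
/h/ — not in any rule's target class → [h].
/o/ meets the environment for rule 2 (in an unstressed syllable) → [ə].
/t/ — word-final; rule 1 does not apply here → [t].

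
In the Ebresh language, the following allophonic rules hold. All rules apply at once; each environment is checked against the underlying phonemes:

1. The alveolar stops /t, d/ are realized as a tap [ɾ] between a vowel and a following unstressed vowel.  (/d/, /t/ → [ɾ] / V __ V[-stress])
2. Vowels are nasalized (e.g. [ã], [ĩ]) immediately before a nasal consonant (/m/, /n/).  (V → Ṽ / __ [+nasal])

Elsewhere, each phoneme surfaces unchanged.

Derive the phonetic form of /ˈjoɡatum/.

[ˈjoɡaɾũm]

/j/ — not in any rule's target class → [j].
/o/ (between /j/ and /ɡ/) fails the environment for rule 2, so it stays [o].
/ɡ/ (between /o/ and /a/): no rule targets it → [ɡ].
/a/ (between /ɡ/ and /t/) fails the environment for rule 2, so it stays [a].
/t/ (between /a/ and /u/) occurs between a vowel and a following unstressed vowel → [ɾ] by rule 1.
/u/ — between /t/ and /m/, before a nasal consonant — surfaces as [ũ] (rule 2).
/m/ (word-final) is unaffected → [m].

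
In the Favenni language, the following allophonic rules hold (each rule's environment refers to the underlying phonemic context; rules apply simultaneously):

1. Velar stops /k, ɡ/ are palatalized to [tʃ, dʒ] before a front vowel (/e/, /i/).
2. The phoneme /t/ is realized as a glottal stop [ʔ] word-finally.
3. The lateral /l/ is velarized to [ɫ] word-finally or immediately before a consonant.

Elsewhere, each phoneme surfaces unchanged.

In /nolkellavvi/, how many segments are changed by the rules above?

Segments that undergo a rule: /l/ → [ɫ] (rule 3); /k/ → [tʃ] (rule 1); /l/ → [ɫ] (rule 3).
All other segments surface unchanged.

3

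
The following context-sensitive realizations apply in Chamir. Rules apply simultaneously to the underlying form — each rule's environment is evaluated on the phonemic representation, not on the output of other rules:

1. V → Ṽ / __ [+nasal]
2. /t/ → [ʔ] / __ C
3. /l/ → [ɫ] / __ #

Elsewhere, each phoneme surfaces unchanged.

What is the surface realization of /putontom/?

[putõntõm]

/p/ (word-initial) is unaffected → [p].
/u/ (between /p/ and /t/) fails the environment for rule 1, so it stays [u].
/t/ (between /u/ and /o/): rule 2 targets it, but not immediately before a consonant → unchanged [t].
/o/ meets the environment for rule 1 (before a nasal consonant) → [õ].
/n/ (between /o/ and /t/) is unaffected → [n].
/t/ (between /n/ and /o/): rule 2 targets it, but not immediately before a consonant → unchanged [t].
/o/ (between /t/ and /m/): before a nasal consonant, so rule 1 applies → [õ].
/m/ stays [m].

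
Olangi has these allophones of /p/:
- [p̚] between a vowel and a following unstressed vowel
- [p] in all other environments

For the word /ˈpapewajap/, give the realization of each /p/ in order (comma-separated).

Occurrence 1 (position 1): no conditioning environment matches → elsewhere allophone [p].
Occurrence 2 (position 3): between a vowel and a following unstressed vowel → [p̚].
Occurrence 3 (position 9): no conditioning environment matches → elsewhere allophone [p].

[p], [p̚], [p]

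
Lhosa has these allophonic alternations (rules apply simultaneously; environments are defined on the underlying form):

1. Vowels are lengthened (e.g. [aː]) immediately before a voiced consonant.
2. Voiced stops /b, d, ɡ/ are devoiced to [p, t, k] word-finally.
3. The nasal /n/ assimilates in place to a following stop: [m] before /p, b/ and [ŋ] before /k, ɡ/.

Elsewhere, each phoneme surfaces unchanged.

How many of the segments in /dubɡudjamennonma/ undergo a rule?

Segments that undergo a rule: /u/ → [uː] (rule 1); /u/ → [uː] (rule 1); /a/ → [aː] (rule 1); /e/ → [eː] (rule 1); /o/ → [oː] (rule 1).
All other segments surface unchanged.

5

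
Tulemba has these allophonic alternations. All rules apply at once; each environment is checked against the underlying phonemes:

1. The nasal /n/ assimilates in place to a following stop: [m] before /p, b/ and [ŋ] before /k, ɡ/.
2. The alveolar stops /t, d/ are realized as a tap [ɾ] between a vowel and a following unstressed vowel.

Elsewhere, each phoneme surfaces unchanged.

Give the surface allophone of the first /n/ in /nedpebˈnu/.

[n]

/n/ — word-initial; rule 1 does not apply here → [n].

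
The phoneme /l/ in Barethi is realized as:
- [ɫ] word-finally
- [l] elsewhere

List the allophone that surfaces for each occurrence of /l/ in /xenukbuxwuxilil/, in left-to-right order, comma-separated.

Occurrence 1 (position 13): no conditioning environment matches → elsewhere allophone [l].
Occurrence 2 (position 15): word-finally → [ɫ].

[l], [ɫ]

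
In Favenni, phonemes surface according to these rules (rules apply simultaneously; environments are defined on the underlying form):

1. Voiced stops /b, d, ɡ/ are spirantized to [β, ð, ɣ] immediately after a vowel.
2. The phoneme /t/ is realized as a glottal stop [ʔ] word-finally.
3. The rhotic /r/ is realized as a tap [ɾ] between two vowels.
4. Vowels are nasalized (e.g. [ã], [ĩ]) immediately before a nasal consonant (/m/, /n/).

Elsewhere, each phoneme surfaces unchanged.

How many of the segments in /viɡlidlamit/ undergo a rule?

4

Segments that undergo a rule: /ɡ/ → [ɣ] (rule 1); /d/ → [ð] (rule 1); /a/ → [ã] (rule 4); /t/ → [ʔ] (rule 2).
All other segments surface unchanged.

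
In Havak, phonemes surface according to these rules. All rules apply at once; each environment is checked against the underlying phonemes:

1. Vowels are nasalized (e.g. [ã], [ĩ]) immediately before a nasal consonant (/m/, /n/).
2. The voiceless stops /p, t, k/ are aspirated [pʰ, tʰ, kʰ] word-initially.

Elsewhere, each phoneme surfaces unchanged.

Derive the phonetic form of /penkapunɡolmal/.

/p/ (word-initial) occurs word-initially → [pʰ] by rule 2.
/e/ — between /p/ and /n/, before a nasal consonant — surfaces as [ẽ] (rule 1).
/n/ (between /e/ and /k/): no rule targets it → [n].
/k/ (between /n/ and /a/) is in the target of rule 2 but the environment (word-initially) is not met → [k].
/a/ (between /k/ and /p/) is in the target of rule 1 but the environment (before a nasal consonant) is not met → [a].
/p/ (between /a/ and /u/): rule 2 targets it, but not word-initially → unchanged [p].
/u/ — between /p/ and /n/, before a nasal consonant — surfaces as [ũ] (rule 1).
/n/ — not in any rule's target class → [n].
/ɡ/ (between /n/ and /o/): no rule targets it → [ɡ].
/o/ (between /ɡ/ and /l/) is in the target of rule 1 but the environment (before a nasal consonant) is not met → [o].
/l/ stays [l].
/m/ (between /l/ and /a/): no rule targets it → [m].
/a/ (between /m/ and /l/): rule 1 targets it, but not before a nasal consonant → unchanged [a].
/l/ (word-final) is unaffected → [l].

[pʰẽnkapũnɡolmal]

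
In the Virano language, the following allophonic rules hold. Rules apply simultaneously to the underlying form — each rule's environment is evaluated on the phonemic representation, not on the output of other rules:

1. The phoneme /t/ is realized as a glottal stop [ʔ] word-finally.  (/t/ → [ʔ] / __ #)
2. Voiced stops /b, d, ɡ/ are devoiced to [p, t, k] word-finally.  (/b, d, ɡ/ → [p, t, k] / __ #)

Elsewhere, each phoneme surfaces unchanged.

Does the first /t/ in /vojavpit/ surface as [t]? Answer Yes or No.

/t/ (word-final) occurs word-finally → [ʔ] by rule 1.
The actual realization is [ʔ], not [t].

No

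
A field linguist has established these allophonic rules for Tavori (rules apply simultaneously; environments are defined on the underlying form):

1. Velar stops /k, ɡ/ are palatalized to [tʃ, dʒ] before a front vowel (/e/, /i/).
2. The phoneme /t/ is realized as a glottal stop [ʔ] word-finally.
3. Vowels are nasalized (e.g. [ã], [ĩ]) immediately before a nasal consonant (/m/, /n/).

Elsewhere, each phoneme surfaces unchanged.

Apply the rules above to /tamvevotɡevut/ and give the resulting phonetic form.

[tãmvevotdʒevuʔ]

/t/ (word-initial): rule 2 targets it, but not word-finally → unchanged [t].
Rule 3 applies to /a/ (between /t/ and /m/: before a nasal consonant) → [ã].
/m/ (between /a/ and /v/) is unaffected → [m].
/v/ stays [v].
/e/ (between /v/ and /v/): rule 3 targets it, but not before a nasal consonant → unchanged [e].
/v/ — not in any rule's target class → [v].
/o/ (between /v/ and /t/) fails the environment for rule 3, so it stays [o].
/t/ (between /o/ and /ɡ/): rule 2 targets it, but not word-finally → unchanged [t].
/ɡ/ (between /t/ and /e/) occurs before a front vowel → [dʒ] by rule 1.
/e/ (between /ɡ/ and /v/) is in the target of rule 3 but the environment (before a nasal consonant) is not met → [e].
/v/ (between /e/ and /u/): no rule targets it → [v].
/u/ (between /v/ and /t/) fails the environment for rule 3, so it stays [u].
Rule 2 applies to /t/ (word-final: word-finally) → [ʔ].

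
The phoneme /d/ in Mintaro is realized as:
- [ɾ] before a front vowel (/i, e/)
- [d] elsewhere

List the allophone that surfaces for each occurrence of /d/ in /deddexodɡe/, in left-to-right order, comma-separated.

Occurrence 1 (position 1): before a front vowel (/i, e/) → [ɾ].
Occurrence 2 (position 3): no conditioning environment matches → elsewhere allophone [d].
Occurrence 3 (position 4): before a front vowel (/i, e/) → [ɾ].
Occurrence 4 (position 8): no conditioning environment matches → elsewhere allophone [d].

[ɾ], [d], [ɾ], [d]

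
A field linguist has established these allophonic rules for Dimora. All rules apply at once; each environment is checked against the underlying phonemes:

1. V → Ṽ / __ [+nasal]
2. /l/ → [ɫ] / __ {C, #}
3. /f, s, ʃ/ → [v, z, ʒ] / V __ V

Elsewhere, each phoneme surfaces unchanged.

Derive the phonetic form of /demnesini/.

[dẽmnezĩni]

/e/ (between /d/ and /m/): before a nasal consonant, so rule 1 applies → [ẽ].
/e/ (between /n/ and /s/) is in the target of rule 1 but the environment (before a nasal consonant) is not met → [e].
/s/ (between /e/ and /i/) occurs between two vowels → [z] by rule 3.
/i/ — between /s/ and /n/, before a nasal consonant — surfaces as [ĩ] (rule 1).
/i/ (word-final) is in the target of rule 1 but the environment (before a nasal consonant) is not met → [i].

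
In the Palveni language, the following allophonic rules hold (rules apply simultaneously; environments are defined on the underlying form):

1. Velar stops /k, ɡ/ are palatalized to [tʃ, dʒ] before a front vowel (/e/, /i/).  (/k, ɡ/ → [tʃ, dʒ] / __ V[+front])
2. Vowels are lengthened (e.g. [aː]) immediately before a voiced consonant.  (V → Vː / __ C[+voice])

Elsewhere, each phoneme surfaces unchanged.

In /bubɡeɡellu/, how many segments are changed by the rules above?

Segments that undergo a rule: /u/ → [uː] (rule 2); /ɡ/ → [dʒ] (rule 1); /e/ → [eː] (rule 2); /ɡ/ → [dʒ] (rule 1); /e/ → [eː] (rule 2).
All other segments surface unchanged.

5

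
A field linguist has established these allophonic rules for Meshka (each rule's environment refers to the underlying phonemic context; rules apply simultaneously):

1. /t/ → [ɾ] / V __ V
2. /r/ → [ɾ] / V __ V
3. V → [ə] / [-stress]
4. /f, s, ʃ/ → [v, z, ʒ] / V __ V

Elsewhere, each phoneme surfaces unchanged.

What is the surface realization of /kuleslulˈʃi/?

/k/ (word-initial): no rule targets it → [k].
/u/ meets the environment for rule 3 (in an unstressed syllable) → [ə].
/l/ (between /u/ and /e/): no rule targets it → [l].
Rule 3 applies to /e/ (between /l/ and /s/: in an unstressed syllable) → [ə].
/s/ (between /e/ and /l/): rule 4 targets it, but not between two vowels → unchanged [s].
/l/ stays [l].
/u/ (between /l/ and /l/) occurs in an unstressed syllable → [ə] by rule 3.
/l/ (between /u/ and /ʃ/): no rule targets it → [l].
/ʃ/ (between /l/ and /i/) is in the target of rule 4 but the environment (between two vowels) is not met → [ʃ].
/i/ — word-final; rule 3 does not apply here → [i].

[kələsləlˈʃi]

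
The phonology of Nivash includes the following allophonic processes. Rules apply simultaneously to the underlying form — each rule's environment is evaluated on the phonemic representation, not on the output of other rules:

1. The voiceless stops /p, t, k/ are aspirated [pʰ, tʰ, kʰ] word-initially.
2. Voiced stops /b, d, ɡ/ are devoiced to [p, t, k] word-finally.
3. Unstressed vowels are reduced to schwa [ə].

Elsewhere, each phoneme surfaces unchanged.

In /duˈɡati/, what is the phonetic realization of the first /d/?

[d]

/d/ — word-initial; rule 2 does not apply here → [d].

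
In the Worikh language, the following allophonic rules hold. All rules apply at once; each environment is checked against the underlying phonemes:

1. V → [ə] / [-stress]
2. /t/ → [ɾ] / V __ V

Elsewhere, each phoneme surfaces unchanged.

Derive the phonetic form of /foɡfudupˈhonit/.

[fəɡfədəpˈhonət]

/f/ (word-initial) is unaffected → [f].
/o/ — between /f/ and /ɡ/, in an unstressed syllable — surfaces as [ə] (rule 1).
/ɡ/ stays [ɡ].
/f/ — not in any rule's target class → [f].
/u/ (between /f/ and /d/) occurs in an unstressed syllable → [ə] by rule 1.
/d/ — not in any rule's target class → [d].
/u/ meets the environment for rule 1 (in an unstressed syllable) → [ə].
/p/ (between /u/ and /h/) is unaffected → [p].
/h/ (between /p/ and /o/): no rule targets it → [h].
/o/ (between /h/ and /n/): rule 1 targets it, but not in an unstressed syllable → unchanged [o].
/n/ (between /o/ and /i/) is unaffected → [n].
Rule 1 applies to /i/ (between /n/ and /t/: in an unstressed syllable) → [ə].
/t/ (word-final) is in the target of rule 2 but the environment (between two vowels) is not met → [t].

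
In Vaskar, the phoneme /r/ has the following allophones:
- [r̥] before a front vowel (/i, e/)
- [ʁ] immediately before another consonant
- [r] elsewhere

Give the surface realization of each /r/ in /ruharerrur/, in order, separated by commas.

Occurrence 1 (position 1): no conditioning environment matches → elsewhere allophone [r].
Occurrence 2 (position 5): before a front vowel (/i, e/) → [r̥].
Occurrence 3 (position 7): immediately before another consonant → [ʁ].
Occurrence 4 (position 8): no conditioning environment matches → elsewhere allophone [r].
Occurrence 5 (position 10): no conditioning environment matches → elsewhere allophone [r].

[r], [r̥], [ʁ], [r], [r]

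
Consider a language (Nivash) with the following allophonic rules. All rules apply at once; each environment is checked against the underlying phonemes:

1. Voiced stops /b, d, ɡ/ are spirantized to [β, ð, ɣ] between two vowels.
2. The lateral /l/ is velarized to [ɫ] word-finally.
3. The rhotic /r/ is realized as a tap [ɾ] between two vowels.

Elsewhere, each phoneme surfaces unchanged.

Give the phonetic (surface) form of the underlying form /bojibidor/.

/b/ — word-initial; rule 1 does not apply here → [b].
/o/ (between /b/ and /j/): no rule targets it → [o].
/j/ — not in any rule's target class → [j].
/i/ stays [i].
/b/ — between /i/ and /i/, between two vowels — surfaces as [β] (rule 1).
/i/ (between /b/ and /d/): no rule targets it → [i].
Rule 1 applies to /d/ (between /i/ and /o/: between two vowels) → [ð].
/o/ stays [o].
/r/ (word-final): rule 3 targets it, but not between two vowels → unchanged [r].

[bojiβiðor]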